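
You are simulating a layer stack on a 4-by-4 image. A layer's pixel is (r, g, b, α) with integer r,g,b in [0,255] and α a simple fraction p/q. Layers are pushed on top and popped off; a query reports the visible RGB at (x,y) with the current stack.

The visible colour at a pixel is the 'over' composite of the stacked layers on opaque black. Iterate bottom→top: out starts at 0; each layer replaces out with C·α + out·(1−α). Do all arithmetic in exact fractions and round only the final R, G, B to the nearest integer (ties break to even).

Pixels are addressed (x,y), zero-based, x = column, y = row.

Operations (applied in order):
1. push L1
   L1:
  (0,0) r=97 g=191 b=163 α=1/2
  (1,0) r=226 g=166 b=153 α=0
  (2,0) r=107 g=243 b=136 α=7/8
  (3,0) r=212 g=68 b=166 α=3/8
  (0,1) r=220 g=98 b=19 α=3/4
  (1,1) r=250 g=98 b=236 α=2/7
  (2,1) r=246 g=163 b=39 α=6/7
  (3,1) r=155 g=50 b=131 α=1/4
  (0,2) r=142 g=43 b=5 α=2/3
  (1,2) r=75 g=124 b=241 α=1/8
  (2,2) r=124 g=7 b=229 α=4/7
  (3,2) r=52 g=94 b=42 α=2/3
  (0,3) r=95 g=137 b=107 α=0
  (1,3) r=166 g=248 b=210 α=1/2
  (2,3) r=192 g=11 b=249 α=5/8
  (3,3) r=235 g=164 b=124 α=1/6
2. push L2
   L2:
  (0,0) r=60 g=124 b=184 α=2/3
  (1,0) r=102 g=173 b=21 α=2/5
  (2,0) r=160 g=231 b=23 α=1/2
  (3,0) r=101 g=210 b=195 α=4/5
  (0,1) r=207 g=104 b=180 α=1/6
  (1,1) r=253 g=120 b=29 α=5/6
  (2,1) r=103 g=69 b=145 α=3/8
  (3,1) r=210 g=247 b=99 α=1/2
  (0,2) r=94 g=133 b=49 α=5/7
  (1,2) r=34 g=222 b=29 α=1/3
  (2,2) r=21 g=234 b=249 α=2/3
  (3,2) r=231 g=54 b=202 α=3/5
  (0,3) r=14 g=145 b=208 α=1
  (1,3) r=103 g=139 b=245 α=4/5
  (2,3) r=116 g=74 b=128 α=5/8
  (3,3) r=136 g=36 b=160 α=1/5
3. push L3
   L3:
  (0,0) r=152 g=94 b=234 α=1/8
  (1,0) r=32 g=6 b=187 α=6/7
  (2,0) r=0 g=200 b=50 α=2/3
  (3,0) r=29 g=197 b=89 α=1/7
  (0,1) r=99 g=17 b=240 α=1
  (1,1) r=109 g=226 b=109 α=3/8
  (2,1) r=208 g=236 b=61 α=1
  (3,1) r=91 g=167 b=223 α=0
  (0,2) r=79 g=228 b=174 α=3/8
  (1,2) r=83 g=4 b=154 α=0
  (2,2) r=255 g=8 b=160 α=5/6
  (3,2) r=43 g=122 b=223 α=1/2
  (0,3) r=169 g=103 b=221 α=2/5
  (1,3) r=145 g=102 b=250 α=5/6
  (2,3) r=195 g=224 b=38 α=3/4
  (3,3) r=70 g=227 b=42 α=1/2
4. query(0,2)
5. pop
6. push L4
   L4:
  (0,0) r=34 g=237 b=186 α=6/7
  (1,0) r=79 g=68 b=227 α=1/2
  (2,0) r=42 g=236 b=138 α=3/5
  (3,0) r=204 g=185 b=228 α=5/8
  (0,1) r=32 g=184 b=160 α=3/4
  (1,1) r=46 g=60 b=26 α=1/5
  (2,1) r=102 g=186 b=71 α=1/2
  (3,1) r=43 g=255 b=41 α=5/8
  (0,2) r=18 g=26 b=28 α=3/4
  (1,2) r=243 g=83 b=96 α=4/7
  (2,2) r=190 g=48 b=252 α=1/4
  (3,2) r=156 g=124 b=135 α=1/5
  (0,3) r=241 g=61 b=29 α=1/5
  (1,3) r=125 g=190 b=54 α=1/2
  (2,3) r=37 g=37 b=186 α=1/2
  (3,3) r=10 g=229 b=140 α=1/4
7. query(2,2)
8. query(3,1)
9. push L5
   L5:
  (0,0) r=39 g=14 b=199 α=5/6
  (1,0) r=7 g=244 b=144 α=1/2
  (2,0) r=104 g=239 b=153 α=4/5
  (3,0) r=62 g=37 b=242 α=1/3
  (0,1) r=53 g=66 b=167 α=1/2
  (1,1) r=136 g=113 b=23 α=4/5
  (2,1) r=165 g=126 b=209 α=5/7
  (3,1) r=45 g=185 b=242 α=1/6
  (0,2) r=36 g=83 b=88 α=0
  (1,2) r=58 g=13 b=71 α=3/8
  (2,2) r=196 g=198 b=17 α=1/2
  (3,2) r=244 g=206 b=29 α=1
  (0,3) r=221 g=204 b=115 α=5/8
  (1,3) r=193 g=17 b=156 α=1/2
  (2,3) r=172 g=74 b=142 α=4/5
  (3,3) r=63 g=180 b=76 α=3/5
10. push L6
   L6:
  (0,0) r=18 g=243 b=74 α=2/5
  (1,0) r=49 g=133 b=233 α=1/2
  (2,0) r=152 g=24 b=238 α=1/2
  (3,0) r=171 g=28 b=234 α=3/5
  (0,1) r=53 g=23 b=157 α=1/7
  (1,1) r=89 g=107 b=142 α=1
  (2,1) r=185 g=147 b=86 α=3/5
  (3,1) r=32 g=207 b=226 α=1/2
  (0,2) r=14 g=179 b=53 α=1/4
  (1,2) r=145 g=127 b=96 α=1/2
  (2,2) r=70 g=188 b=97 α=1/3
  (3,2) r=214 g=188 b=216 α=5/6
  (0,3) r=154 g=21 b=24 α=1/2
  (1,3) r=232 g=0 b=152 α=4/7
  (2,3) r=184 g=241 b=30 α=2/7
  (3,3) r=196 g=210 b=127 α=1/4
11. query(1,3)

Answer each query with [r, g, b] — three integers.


query (0,2) [L1,L2,L3] — begin 0,0,0
after L1 α=2/3: [284/3, 86/3, 10/3]
after L2 α=5/7: [1978/21, 2167/21, 755/21]
after L3 α=3/8: [14867/168, 25199/168, 14737/168]
rounded: [88, 150, 88]

at x=2,y=2 over L1,L2,L4:
+L1 (α=4/7) → [496/7, 4, 916/7]
+L2 (α=2/3) → [790/21, 472/3, 4402/21]
+L4 (α=1/4) → [530/7, 130, 3083/14]
= [76, 130, 220]

query (3,1) [L1,L2,L4] — begin 0,0,0
after L1 α=1/4: [155/4, 25/2, 131/4]
after L2 α=1/2: [995/8, 519/4, 527/8]
after L4 α=5/8: [4705/64, 6657/32, 3221/64]
→ [74, 208, 50]

at x=1,y=3 over L1,L2,L4,L5,L6:
+L1 (α=1/2) → [83, 124, 105]
+L2 (α=4/5) → [99, 136, 217]
+L4 (α=1/2) → [112, 163, 271/2]
+L5 (α=1/2) → [305/2, 90, 583/4]
+L6 (α=4/7) → [2771/14, 270/7, 4181/28]
rounded: [198, 39, 149]


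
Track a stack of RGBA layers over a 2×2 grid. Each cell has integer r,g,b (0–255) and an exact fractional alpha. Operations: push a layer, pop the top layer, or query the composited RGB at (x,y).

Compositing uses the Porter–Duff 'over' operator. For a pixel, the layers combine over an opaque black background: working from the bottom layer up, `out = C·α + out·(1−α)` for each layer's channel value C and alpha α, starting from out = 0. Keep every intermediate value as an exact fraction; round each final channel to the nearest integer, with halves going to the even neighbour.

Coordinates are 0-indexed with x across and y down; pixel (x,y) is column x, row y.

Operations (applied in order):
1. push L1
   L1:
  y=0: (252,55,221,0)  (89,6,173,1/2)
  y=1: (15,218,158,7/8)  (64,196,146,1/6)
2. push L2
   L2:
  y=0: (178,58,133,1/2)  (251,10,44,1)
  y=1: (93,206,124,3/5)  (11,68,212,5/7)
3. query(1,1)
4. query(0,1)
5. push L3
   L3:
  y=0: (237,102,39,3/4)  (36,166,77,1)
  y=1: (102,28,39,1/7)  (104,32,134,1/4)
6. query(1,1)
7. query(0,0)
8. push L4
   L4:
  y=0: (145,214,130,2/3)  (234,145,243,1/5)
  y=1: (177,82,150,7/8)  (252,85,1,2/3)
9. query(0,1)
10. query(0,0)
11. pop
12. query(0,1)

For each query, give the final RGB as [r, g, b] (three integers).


at x=1,y=1 over L1,L2:
+L1 (α=1/6) → [32/3, 98/3, 73/3]
+L2 (α=5/7) → [229/21, 1216/21, 3326/21]
rounded: [11, 58, 158]

(0,1) stack=L1,L2; from [0,0,0]:
after L1 α=7/8: [105/8, 763/4, 553/4]
after L2 α=3/5: [1221/20, 1999/10, 1297/10]
= [61, 200, 130]

(1,1) stack=L1,L2,L3; from [0,0,0]:
+L1 (α=1/6) → [32/3, 98/3, 73/3]
+L2 (α=5/7) → [229/21, 1216/21, 3326/21]
+L3 (α=1/4) → [957/28, 360/7, 1066/7]
= [34, 51, 152]

query (0,0) [L1,L2,L3] — begin 0,0,0
after L1 α=0: [0, 0, 0]
after L2 α=1/2: [89, 29, 133/2]
after L3 α=3/4: [200, 335/4, 367/8]
rounded: [200, 84, 46]

query (0,1) [L1,L2,L3,L4] — begin 0,0,0
+L1 (α=7/8) → [105/8, 763/4, 553/4]
+L2 (α=3/5) → [1221/20, 1999/10, 1297/10]
+L3 (α=1/7) → [669/10, 6137/35, 4086/35]
+L4 (α=7/8) → [13059/80, 26227/280, 10209/70]
→ [163, 94, 146]

(0,0) stack=L1,L2,L3,L4; from [0,0,0]:
after L1 α=0: [0, 0, 0]
after L2 α=1/2: [89, 29, 133/2]
after L3 α=3/4: [200, 335/4, 367/8]
after L4 α=2/3: [490/3, 2047/12, 2447/24]
→ [163, 171, 102]

(0,1) stack=L1,L2,L3; from [0,0,0]:
after L1 α=7/8: [105/8, 763/4, 553/4]
after L2 α=3/5: [1221/20, 1999/10, 1297/10]
after L3 α=1/7: [669/10, 6137/35, 4086/35]
→ [67, 175, 117]


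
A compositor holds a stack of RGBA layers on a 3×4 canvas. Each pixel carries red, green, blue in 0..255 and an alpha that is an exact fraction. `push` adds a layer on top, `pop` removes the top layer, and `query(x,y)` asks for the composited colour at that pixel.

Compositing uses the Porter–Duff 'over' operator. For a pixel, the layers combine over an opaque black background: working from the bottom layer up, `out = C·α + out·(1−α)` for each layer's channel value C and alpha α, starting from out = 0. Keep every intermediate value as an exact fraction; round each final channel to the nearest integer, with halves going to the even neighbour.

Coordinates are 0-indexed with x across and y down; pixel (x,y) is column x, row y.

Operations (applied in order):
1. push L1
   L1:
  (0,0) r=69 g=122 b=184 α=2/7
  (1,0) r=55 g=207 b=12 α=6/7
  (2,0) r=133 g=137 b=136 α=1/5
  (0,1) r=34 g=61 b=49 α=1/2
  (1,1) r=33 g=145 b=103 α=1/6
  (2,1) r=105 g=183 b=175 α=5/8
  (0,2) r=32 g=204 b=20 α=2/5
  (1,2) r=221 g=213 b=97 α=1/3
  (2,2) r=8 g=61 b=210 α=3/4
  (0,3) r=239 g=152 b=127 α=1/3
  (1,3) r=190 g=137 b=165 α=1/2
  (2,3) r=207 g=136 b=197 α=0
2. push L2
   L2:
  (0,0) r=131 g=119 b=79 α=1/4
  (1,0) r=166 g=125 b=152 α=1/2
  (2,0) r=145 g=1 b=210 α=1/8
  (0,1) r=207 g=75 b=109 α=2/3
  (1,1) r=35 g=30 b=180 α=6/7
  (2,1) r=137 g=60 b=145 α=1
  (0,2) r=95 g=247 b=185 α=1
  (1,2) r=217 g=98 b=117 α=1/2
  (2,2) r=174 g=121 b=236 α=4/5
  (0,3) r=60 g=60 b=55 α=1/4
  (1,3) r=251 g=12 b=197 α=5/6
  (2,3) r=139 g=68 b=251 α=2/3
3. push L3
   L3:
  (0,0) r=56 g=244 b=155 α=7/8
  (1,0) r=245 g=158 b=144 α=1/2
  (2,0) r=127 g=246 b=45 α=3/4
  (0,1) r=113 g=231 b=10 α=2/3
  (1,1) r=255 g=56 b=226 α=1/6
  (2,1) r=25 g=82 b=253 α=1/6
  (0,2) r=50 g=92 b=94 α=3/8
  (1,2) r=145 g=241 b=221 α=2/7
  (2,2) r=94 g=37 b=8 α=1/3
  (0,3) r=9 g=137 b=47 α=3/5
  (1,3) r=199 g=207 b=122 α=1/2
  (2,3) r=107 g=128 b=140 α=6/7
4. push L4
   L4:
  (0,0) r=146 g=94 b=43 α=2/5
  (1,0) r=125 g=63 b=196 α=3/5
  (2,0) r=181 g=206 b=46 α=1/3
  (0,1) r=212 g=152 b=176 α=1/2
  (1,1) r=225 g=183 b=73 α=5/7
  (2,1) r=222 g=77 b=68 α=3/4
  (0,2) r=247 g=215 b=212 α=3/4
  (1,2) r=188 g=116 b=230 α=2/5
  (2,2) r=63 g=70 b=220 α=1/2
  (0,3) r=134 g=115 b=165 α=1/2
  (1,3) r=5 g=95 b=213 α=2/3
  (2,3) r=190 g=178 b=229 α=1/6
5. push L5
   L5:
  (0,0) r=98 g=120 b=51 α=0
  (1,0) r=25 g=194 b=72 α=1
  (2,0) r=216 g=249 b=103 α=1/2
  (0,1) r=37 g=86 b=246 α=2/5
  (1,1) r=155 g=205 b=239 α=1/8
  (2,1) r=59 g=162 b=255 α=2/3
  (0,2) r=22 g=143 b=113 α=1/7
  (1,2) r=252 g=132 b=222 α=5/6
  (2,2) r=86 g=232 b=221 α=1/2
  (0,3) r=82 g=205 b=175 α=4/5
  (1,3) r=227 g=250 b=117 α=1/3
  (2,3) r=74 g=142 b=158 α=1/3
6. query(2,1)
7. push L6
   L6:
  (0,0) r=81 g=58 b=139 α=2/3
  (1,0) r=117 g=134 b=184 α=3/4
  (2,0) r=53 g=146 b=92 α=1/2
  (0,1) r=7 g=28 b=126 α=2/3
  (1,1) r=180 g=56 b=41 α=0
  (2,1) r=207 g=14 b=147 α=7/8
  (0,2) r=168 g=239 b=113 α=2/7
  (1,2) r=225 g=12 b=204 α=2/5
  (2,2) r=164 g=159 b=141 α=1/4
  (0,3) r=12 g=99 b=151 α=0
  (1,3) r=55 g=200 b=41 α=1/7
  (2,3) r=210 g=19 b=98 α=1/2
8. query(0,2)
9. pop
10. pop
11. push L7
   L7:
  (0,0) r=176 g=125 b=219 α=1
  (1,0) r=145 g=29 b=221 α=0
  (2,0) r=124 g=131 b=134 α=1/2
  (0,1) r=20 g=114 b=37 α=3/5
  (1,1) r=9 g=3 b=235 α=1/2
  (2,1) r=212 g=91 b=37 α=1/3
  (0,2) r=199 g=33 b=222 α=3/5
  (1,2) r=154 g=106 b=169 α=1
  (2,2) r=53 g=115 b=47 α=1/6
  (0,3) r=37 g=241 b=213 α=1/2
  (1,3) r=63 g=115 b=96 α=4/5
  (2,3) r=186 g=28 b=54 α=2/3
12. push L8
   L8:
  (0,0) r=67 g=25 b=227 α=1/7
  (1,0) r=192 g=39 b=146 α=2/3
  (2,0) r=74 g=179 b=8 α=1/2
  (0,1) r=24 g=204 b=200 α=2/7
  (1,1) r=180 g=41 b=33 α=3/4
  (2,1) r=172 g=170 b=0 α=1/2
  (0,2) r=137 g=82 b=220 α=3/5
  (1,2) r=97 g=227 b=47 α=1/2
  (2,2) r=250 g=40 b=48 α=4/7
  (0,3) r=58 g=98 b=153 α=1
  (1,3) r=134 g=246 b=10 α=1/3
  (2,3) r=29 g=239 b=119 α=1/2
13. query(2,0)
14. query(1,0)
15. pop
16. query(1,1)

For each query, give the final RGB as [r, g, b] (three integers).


(2,1) stack=L1,L2,L3,L4,L5; from [0,0,0]:
L1 α=5/8: [525/8, 915/8, 875/8]
L2 α=1: [137, 60, 145]
L3 α=1/6: [355/3, 191/3, 163]
L4 α=3/4: [2353/12, 221/3, 367/4]
L5 α=2/3: [3769/36, 1193/9, 2407/12]
→ [105, 133, 201]

(0,2) stack=L1,L2,L3,L4,L5,L6; from [0,0,0]:
after L1 α=2/5: [64/5, 408/5, 8]
after L2 α=1: [95, 247, 185]
after L3 α=3/8: [625/8, 1511/8, 1207/8]
after L4 α=3/4: [6553/32, 6671/32, 6295/32]
after L5 α=1/7: [20011/112, 22301/112, 20693/112]
after L6 α=2/7: [137687/784, 165041/784, 128777/784]
→ [176, 211, 164]

(2,0) stack=L1,L2,L3,L4,L7,L8; from [0,0,0]:
after L1 α=1/5: [133/5, 137/5, 136/5]
after L2 α=1/8: [207/5, 241/10, 1001/20]
after L3 α=3/4: [528/5, 7621/40, 3701/80]
after L4 α=1/3: [1961/15, 11741/60, 1847/40]
after L7 α=1/2: [3821/30, 19601/120, 7207/80]
after L8 α=1/2: [6041/60, 41081/240, 7847/160]
→ [101, 171, 49]

at x=1,y=0 over L1,L2,L3,L4,L7,L8:
after L1 α=6/7: [330/7, 1242/7, 72/7]
after L2 α=1/2: [746/7, 2117/14, 568/7]
after L3 α=1/2: [2461/14, 4329/28, 788/7]
after L4 α=3/5: [5086/35, 1395/14, 5692/35]
after L7 α=0: [5086/35, 1395/14, 5692/35]
after L8 α=2/3: [18526/105, 829/14, 5304/35]
rounded: [176, 59, 152]

query (1,1) [L1,L2,L3,L4,L7] — begin 0,0,0
+L1 (α=1/6) → [11/2, 145/6, 103/6]
+L2 (α=6/7) → [431/14, 175/6, 6583/42]
+L3 (α=1/6) → [5725/84, 1211/36, 42407/252]
+L4 (α=5/7) → [52975/294, 17681/126, 88397/882]
+L7 (α=1/2) → [55621/588, 18059/252, 295667/1764]
rounded: [95, 72, 168]


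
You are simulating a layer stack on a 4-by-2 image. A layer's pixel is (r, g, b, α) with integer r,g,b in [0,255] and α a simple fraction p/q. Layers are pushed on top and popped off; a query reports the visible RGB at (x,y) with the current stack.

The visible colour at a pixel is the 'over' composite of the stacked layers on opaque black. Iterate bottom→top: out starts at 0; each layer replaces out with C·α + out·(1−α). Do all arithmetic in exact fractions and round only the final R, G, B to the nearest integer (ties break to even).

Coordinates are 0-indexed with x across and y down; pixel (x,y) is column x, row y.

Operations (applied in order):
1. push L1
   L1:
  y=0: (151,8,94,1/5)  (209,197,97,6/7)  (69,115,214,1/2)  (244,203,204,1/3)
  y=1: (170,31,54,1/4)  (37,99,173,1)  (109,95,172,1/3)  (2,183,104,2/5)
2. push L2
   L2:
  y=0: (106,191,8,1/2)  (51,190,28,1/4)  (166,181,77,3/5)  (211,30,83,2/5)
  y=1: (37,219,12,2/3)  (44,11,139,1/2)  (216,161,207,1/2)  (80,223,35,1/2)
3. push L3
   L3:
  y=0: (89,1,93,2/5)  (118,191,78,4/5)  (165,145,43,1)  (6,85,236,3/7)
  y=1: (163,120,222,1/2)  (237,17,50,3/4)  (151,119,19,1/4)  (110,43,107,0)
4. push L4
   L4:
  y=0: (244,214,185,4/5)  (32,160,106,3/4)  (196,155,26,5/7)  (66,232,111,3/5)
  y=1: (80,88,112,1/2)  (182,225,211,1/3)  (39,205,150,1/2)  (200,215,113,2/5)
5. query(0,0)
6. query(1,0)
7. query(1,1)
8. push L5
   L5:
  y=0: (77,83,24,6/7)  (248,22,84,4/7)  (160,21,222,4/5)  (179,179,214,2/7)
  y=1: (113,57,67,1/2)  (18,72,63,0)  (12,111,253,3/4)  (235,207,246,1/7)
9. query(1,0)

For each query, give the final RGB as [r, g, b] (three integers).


(0,0) stack=L1,L2,L3,L4; from [0,0,0]:
+L1 (α=1/5) → [151/5, 8/5, 94/5]
+L2 (α=1/2) → [681/10, 963/10, 67/5]
+L3 (α=2/5) → [3823/50, 2909/50, 1131/25]
+L4 (α=4/5) → [52623/250, 45709/250, 19631/125]
rounded: [210, 183, 157]

(1,0) stack=L1,L2,L3,L4; from [0,0,0]:
L1 α=6/7: [1254/7, 1182/7, 582/7]
L2 α=1/4: [4119/28, 1219/7, 971/14]
L3 α=4/5: [3467/28, 6567/35, 5339/70]
L4 α=3/4: [6155/112, 23367/140, 27599/280]
= [55, 167, 99]

(1,1) stack=L1,L2,L3,L4; from [0,0,0]:
after L1 α=1: [37, 99, 173]
after L2 α=1/2: [81/2, 55, 156]
after L3 α=3/4: [1503/8, 53/2, 153/2]
after L4 α=1/3: [2231/12, 278/3, 364/3]
= [186, 93, 121]

at x=1,y=0 over L1,L2,L3,L4,L5:
+L1 (α=6/7) → [1254/7, 1182/7, 582/7]
+L2 (α=1/4) → [4119/28, 1219/7, 971/14]
+L3 (α=4/5) → [3467/28, 6567/35, 5339/70]
+L4 (α=3/4) → [6155/112, 23367/140, 27599/280]
+L5 (α=4/7) → [129569/784, 82421/980, 176877/1960]
→ [165, 84, 90]


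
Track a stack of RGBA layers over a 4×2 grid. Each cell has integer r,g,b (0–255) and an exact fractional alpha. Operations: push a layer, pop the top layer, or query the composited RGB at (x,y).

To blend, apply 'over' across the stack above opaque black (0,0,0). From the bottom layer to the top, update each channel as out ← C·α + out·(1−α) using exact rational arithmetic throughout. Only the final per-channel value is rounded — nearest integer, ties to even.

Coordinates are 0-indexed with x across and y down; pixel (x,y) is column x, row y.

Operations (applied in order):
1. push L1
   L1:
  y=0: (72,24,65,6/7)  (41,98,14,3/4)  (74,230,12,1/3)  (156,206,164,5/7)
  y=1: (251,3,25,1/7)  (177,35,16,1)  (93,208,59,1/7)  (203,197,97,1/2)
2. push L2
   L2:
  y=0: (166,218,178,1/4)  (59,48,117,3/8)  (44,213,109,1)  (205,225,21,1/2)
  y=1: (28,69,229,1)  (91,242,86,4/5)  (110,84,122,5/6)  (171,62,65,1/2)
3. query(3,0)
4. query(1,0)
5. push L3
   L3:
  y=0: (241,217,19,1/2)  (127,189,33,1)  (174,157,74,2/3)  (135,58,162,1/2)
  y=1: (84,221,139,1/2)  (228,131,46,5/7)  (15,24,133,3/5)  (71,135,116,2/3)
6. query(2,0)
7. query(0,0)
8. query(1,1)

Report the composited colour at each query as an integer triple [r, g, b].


query (3,0) [L1,L2] — begin 0,0,0
L1 α=5/7: [780/7, 1030/7, 820/7]
L2 α=1/2: [2215/14, 2605/14, 967/14]
→ [158, 186, 69]

at x=1,y=0 over L1,L2:
after L1 α=3/4: [123/4, 147/2, 21/2]
after L2 α=3/8: [1323/32, 1023/16, 807/16]
→ [41, 64, 50]

at x=2,y=0 over L1,L2,L3:
L1 α=1/3: [74/3, 230/3, 4]
L2 α=1: [44, 213, 109]
L3 α=2/3: [392/3, 527/3, 257/3]
rounded: [131, 176, 86]

query (0,0) [L1,L2,L3] — begin 0,0,0
after L1 α=6/7: [432/7, 144/7, 390/7]
after L2 α=1/4: [1229/14, 979/14, 604/7]
after L3 α=1/2: [4603/28, 4017/28, 737/14]
→ [164, 143, 53]

at x=1,y=1 over L1,L2,L3:
after L1 α=1: [177, 35, 16]
after L2 α=4/5: [541/5, 1003/5, 72]
after L3 α=5/7: [6782/35, 5281/35, 374/7]
= [194, 151, 53]


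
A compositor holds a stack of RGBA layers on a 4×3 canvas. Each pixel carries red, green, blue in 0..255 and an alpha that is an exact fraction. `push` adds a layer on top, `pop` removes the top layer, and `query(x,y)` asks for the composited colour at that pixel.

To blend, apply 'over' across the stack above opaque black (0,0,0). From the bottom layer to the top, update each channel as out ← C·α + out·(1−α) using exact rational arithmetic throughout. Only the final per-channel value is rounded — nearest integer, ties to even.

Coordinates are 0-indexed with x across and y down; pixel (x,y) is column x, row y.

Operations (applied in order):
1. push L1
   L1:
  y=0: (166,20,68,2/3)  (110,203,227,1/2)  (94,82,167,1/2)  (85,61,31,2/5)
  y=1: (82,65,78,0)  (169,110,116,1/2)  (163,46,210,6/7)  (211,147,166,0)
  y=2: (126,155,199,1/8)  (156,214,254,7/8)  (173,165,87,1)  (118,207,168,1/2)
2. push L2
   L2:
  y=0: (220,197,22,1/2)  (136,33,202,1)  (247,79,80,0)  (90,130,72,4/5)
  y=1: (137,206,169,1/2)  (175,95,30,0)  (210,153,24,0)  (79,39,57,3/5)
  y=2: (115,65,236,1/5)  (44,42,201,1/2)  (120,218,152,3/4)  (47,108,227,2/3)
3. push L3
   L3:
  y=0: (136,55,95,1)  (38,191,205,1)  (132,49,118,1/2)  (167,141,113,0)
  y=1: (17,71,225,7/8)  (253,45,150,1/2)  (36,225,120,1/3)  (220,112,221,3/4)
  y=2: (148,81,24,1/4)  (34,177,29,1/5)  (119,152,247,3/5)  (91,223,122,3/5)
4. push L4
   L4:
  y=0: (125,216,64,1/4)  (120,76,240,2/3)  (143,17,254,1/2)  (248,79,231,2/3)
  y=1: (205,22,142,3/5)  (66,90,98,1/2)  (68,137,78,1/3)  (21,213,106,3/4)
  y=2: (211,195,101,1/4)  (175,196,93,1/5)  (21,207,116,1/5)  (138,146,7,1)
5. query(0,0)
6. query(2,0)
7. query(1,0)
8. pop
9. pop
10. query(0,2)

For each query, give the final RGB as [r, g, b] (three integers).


query (0,0) [L1,L2,L3,L4] — begin 0,0,0
L1 α=2/3: [332/3, 40/3, 136/3]
L2 α=1/2: [496/3, 631/6, 101/3]
L3 α=1: [136, 55, 95]
L4 α=1/4: [533/4, 381/4, 349/4]
= [133, 95, 87]

(2,0) stack=L1,L2,L3,L4; from [0,0,0]:
+L1 (α=1/2) → [47, 41, 167/2]
+L2 (α=0) → [47, 41, 167/2]
+L3 (α=1/2) → [179/2, 45, 403/4]
+L4 (α=1/2) → [465/4, 31, 1419/8]
rounded: [116, 31, 177]

(1,0) stack=L1,L2,L3,L4; from [0,0,0]:
L1 α=1/2: [55, 203/2, 227/2]
L2 α=1: [136, 33, 202]
L3 α=1: [38, 191, 205]
L4 α=2/3: [278/3, 343/3, 685/3]
= [93, 114, 228]

query (0,2) [L1,L2] — begin 0,0,0
+L1 (α=1/8) → [63/4, 155/8, 199/8]
+L2 (α=1/5) → [178/5, 57/2, 671/10]
= [36, 28, 67]


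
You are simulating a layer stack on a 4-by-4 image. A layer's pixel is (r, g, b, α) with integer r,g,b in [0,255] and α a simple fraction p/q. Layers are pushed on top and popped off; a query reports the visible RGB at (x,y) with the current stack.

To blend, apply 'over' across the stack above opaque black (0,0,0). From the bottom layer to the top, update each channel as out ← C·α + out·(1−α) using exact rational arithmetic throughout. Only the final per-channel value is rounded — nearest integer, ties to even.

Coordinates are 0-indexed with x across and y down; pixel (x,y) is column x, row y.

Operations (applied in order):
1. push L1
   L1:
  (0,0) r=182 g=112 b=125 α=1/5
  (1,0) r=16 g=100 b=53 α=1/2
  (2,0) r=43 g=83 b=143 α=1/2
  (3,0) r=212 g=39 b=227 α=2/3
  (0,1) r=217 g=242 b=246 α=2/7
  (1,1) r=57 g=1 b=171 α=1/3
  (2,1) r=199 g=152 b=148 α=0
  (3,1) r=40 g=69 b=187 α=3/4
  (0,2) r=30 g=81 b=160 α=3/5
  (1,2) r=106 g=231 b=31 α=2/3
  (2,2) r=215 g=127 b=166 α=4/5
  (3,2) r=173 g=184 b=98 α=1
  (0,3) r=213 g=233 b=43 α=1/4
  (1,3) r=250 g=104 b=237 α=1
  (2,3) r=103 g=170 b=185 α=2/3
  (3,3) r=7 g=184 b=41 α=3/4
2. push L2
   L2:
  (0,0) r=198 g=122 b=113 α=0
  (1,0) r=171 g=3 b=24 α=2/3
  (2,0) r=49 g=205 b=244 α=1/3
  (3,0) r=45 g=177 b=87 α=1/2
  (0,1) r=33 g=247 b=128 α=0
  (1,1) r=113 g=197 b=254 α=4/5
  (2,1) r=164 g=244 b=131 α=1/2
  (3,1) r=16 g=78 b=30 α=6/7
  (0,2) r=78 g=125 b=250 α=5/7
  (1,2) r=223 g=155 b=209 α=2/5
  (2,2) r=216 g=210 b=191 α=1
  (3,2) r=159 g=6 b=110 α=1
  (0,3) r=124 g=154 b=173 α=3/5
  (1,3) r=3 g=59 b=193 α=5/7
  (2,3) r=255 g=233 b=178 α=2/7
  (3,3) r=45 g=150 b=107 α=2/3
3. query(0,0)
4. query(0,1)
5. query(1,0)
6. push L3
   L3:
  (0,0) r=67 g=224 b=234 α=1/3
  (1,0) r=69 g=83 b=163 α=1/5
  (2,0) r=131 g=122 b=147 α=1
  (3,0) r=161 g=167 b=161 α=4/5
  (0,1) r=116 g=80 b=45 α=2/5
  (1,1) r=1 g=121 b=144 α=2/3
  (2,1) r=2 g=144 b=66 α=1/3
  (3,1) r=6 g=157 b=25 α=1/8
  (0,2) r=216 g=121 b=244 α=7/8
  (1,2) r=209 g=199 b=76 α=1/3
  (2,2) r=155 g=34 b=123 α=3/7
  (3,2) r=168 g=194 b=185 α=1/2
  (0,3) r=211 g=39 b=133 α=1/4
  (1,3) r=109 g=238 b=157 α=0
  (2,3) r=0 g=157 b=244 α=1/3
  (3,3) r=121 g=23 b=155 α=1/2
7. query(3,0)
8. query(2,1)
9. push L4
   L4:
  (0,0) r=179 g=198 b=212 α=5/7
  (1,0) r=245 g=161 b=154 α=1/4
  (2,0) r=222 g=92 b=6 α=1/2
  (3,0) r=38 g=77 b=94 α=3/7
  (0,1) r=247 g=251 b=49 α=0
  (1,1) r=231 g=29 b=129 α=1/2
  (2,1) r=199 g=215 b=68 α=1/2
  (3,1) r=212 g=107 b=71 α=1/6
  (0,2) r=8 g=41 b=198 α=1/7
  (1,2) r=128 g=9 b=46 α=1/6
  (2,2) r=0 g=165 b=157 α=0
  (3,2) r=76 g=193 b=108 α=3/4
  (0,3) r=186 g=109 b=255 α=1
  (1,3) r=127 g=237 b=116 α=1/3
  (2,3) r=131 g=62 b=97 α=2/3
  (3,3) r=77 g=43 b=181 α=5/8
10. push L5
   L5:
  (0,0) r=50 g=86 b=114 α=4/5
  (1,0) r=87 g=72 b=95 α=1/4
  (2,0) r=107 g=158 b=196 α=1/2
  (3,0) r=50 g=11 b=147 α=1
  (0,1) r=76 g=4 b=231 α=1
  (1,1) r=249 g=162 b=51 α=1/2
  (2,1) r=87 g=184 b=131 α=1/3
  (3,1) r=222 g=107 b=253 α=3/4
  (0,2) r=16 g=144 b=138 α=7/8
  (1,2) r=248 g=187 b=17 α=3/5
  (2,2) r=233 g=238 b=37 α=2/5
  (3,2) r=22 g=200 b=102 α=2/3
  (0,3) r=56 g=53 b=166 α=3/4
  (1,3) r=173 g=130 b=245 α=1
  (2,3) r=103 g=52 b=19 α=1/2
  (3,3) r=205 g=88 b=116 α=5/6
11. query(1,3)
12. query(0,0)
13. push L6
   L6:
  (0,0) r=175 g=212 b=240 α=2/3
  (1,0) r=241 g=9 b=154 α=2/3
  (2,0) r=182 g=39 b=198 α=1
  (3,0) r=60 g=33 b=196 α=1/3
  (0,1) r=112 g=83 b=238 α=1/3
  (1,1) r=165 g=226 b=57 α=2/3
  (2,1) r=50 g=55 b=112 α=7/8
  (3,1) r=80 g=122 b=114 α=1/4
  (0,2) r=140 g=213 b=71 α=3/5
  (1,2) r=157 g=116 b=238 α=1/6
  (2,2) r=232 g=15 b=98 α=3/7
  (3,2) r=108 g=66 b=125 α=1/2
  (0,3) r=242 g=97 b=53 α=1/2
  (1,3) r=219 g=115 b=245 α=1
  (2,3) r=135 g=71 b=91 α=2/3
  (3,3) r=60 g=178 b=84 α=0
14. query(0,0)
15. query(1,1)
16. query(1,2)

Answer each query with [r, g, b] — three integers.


(0,0) stack=L1,L2; from [0,0,0]:
+L1 (α=1/5) → [182/5, 112/5, 25]
+L2 (α=0) → [182/5, 112/5, 25]
= [36, 22, 25]

at x=0,y=1 over L1,L2:
L1 α=2/7: [62, 484/7, 492/7]
L2 α=0: [62, 484/7, 492/7]
= [62, 69, 70]

(1,0) stack=L1,L2; from [0,0,0]:
after L1 α=1/2: [8, 50, 53/2]
after L2 α=2/3: [350/3, 56/3, 149/6]
rounded: [117, 19, 25]

query (3,0) [L1,L2,L3] — begin 0,0,0
after L1 α=2/3: [424/3, 26, 454/3]
after L2 α=1/2: [559/6, 203/2, 715/6]
after L3 α=4/5: [4423/30, 1539/10, 4579/30]
rounded: [147, 154, 153]

query (2,1) [L1,L2,L3] — begin 0,0,0
+L1 (α=0) → [0, 0, 0]
+L2 (α=1/2) → [82, 122, 131/2]
+L3 (α=1/3) → [166/3, 388/3, 197/3]
= [55, 129, 66]

query (1,3) [L1,L2,L3,L4,L5] — begin 0,0,0
+L1 (α=1) → [250, 104, 237]
+L2 (α=5/7) → [515/7, 503/7, 1439/7]
+L3 (α=0) → [515/7, 503/7, 1439/7]
+L4 (α=1/3) → [1919/21, 2665/21, 1230/7]
+L5 (α=1) → [173, 130, 245]
→ [173, 130, 245]

at x=0,y=0 over L1,L2,L3,L4,L5:
L1 α=1/5: [182/5, 112/5, 25]
L2 α=0: [182/5, 112/5, 25]
L3 α=1/3: [233/5, 448/5, 284/3]
L4 α=5/7: [4941/35, 5846/35, 3748/21]
L5 α=4/5: [11941/175, 17886/175, 13324/105]
= [68, 102, 127]

at x=0,y=0 over L1,L2,L3,L4,L5,L6:
after L1 α=1/5: [182/5, 112/5, 25]
after L2 α=0: [182/5, 112/5, 25]
after L3 α=1/3: [233/5, 448/5, 284/3]
after L4 α=5/7: [4941/35, 5846/35, 3748/21]
after L5 α=4/5: [11941/175, 17886/175, 13324/105]
after L6 α=2/3: [24397/175, 92086/525, 63724/315]
= [139, 175, 202]

at x=1,y=1 over L1,L2,L3,L4,L5,L6:
after L1 α=1/3: [19, 1/3, 57]
after L2 α=4/5: [471/5, 473/3, 1073/5]
after L3 α=2/3: [481/15, 1199/9, 2513/15]
after L4 α=1/2: [1973/15, 730/9, 2224/15]
after L5 α=1/2: [2854/15, 1094/9, 2989/30]
after L6 α=2/3: [7804/45, 5162/27, 6409/90]
= [173, 191, 71]

query (1,2) [L1,L2,L3,L4,L5,L6] — begin 0,0,0
L1 α=2/3: [212/3, 154, 62/3]
L2 α=2/5: [658/5, 772/5, 96]
L3 α=1/3: [787/5, 2539/15, 268/3]
L4 α=1/6: [305/2, 1283/9, 739/9]
L5 α=3/5: [1049/5, 1523/9, 1937/45]
L6 α=1/6: [201, 8659/54, 4079/54]
→ [201, 160, 76]


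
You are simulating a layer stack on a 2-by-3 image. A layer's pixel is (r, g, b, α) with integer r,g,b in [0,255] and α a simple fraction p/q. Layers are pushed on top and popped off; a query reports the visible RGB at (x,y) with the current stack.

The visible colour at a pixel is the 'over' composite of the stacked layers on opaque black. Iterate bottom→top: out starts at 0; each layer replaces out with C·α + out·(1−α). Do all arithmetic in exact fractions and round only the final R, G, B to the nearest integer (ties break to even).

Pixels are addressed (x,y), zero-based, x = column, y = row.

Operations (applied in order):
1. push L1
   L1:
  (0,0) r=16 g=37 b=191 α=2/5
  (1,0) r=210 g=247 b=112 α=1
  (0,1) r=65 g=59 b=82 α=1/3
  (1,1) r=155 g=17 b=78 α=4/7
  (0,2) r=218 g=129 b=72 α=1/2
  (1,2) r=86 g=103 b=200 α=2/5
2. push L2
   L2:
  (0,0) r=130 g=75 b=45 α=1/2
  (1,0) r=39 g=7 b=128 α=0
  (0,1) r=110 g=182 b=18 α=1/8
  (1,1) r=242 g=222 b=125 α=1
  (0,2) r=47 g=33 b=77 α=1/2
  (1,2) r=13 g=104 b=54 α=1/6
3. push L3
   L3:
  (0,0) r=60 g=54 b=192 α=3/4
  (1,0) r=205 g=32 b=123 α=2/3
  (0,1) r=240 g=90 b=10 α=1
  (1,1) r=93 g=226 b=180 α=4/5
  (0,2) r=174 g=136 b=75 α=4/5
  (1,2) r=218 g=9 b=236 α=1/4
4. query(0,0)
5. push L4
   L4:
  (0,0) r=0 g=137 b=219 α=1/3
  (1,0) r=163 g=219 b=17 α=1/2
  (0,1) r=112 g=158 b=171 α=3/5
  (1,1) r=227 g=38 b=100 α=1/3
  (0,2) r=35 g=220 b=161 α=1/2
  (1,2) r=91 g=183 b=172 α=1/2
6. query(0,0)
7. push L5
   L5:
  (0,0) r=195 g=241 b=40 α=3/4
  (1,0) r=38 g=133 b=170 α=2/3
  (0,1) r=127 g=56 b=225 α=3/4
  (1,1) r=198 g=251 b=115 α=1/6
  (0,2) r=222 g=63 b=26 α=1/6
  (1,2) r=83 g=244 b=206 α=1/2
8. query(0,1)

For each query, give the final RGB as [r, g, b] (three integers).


at x=0,y=0 over L1,L2,L3:
L1 α=2/5: [32/5, 74/5, 382/5]
L2 α=1/2: [341/5, 449/10, 607/10]
L3 α=3/4: [1241/20, 2069/40, 6367/40]
→ [62, 52, 159]

at x=0,y=0 over L1,L2,L3,L4:
L1 α=2/5: [32/5, 74/5, 382/5]
L2 α=1/2: [341/5, 449/10, 607/10]
L3 α=3/4: [1241/20, 2069/40, 6367/40]
L4 α=1/3: [1241/30, 1603/20, 10747/60]
rounded: [41, 80, 179]

query (0,1) [L1,L2,L3,L4,L5] — begin 0,0,0
after L1 α=1/3: [65/3, 59/3, 82/3]
after L2 α=1/8: [785/24, 959/24, 157/6]
after L3 α=1: [240, 90, 10]
after L4 α=3/5: [816/5, 654/5, 533/5]
after L5 α=3/4: [2721/20, 747/10, 977/5]
→ [136, 75, 195]


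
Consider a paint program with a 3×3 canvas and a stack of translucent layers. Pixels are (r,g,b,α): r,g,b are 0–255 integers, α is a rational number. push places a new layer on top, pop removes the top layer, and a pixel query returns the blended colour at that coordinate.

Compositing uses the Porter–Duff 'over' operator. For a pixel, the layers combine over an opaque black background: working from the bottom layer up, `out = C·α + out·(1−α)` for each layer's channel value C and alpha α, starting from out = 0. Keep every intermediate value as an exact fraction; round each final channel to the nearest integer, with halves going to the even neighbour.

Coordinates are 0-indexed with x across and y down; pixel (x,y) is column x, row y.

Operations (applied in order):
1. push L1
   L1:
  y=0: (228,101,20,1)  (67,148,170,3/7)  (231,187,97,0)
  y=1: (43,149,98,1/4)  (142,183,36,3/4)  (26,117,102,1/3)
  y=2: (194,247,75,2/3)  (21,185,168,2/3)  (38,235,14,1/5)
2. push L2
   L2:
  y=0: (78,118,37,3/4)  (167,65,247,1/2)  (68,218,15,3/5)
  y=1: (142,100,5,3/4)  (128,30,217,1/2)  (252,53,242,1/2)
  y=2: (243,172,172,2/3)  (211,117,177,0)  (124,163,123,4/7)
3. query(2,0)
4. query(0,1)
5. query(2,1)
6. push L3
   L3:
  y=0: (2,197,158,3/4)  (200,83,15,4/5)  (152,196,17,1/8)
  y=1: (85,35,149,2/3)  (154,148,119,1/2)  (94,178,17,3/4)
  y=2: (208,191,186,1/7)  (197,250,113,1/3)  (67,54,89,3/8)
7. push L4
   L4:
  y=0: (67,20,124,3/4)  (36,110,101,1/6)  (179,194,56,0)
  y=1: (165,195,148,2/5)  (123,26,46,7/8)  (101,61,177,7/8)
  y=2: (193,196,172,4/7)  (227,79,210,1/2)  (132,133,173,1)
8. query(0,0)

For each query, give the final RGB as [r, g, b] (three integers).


at x=2,y=0 over L1,L2:
L1 α=0: [0, 0, 0]
L2 α=3/5: [204/5, 654/5, 9]
rounded: [41, 131, 9]

(0,1) stack=L1,L2; from [0,0,0]:
L1 α=1/4: [43/4, 149/4, 49/2]
L2 α=3/4: [1747/16, 1349/16, 79/8]
= [109, 84, 10]

(2,1) stack=L1,L2; from [0,0,0]:
+L1 (α=1/3) → [26/3, 39, 34]
+L2 (α=1/2) → [391/3, 46, 138]
→ [130, 46, 138]

query (0,0) [L1,L2,L3,L4] — begin 0,0,0
+L1 (α=1) → [228, 101, 20]
+L2 (α=3/4) → [231/2, 455/4, 131/4]
+L3 (α=3/4) → [243/8, 2819/16, 2027/16]
+L4 (α=3/4) → [1851/32, 3779/64, 7979/64]
rounded: [58, 59, 125]


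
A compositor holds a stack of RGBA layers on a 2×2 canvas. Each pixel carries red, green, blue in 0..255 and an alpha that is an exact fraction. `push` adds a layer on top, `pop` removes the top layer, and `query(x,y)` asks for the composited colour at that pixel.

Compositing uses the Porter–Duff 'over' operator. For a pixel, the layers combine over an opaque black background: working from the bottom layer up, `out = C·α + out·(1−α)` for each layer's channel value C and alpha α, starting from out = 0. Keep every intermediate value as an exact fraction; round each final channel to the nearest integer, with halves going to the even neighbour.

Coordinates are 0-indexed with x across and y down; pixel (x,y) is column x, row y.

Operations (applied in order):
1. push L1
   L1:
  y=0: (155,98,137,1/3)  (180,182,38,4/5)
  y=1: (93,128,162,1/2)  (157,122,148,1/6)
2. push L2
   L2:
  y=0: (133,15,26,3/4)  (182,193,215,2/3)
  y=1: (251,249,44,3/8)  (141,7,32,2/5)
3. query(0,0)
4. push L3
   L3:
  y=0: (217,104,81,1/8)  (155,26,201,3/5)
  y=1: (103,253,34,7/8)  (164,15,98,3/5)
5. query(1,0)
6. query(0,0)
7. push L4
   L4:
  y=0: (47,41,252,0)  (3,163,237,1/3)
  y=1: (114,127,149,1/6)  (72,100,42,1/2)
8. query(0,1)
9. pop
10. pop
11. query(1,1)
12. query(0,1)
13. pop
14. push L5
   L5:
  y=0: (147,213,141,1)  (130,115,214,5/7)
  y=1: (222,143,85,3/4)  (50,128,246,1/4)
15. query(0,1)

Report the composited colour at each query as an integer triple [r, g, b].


query (0,0) [L1,L2] — begin 0,0,0
+L1 (α=1/3) → [155/3, 98/3, 137/3]
+L2 (α=3/4) → [338/3, 233/12, 371/12]
= [113, 19, 31]

at x=1,y=0 over L1,L2,L3:
+L1 (α=4/5) → [144, 728/5, 152/5]
+L2 (α=2/3) → [508/3, 886/5, 2302/15]
+L3 (α=3/5) → [2411/15, 2162/25, 13649/75]
→ [161, 86, 182]

(0,0) stack=L1,L2,L3; from [0,0,0]:
+L1 (α=1/3) → [155/3, 98/3, 137/3]
+L2 (α=3/4) → [338/3, 233/12, 371/12]
+L3 (α=1/8) → [3017/24, 2879/96, 3569/96]
rounded: [126, 30, 37]

(0,1) stack=L1,L2,L3,L4; from [0,0,0]:
+L1 (α=1/2) → [93/2, 64, 81]
+L2 (α=3/8) → [1971/16, 1067/8, 537/8]
+L3 (α=7/8) → [13507/128, 15235/64, 2441/64]
+L4 (α=1/6) → [82127/768, 28101/128, 7247/128]
= [107, 220, 57]

(1,1) stack=L1,L2; from [0,0,0]:
L1 α=1/6: [157/6, 61/3, 74/3]
L2 α=2/5: [721/10, 15, 138/5]
rounded: [72, 15, 28]

(0,1) stack=L1,L2; from [0,0,0]:
L1 α=1/2: [93/2, 64, 81]
L2 α=3/8: [1971/16, 1067/8, 537/8]
= [123, 133, 67]

(0,1) stack=L1,L5; from [0,0,0]:
after L1 α=1/2: [93/2, 64, 81]
after L5 α=3/4: [1425/8, 493/4, 84]
rounded: [178, 123, 84]


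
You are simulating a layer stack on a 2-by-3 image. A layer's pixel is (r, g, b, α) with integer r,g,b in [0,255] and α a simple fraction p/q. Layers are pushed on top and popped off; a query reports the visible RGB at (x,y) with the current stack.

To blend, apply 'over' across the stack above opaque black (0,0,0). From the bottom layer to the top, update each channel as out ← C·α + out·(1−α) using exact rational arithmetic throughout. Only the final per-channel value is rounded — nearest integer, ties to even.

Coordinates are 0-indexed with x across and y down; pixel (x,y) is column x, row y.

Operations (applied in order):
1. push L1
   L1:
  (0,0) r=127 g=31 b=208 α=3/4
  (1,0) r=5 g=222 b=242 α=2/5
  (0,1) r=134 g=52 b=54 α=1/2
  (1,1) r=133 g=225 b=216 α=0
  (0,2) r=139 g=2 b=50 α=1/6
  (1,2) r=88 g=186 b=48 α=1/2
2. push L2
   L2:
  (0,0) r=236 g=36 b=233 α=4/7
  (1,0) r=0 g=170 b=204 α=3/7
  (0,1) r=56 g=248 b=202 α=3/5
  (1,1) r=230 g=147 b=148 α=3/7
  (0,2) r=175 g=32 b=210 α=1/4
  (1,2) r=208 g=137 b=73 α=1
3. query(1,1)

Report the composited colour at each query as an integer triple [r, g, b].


at x=1,y=1 over L1,L2:
after L1 α=0: [0, 0, 0]
after L2 α=3/7: [690/7, 63, 444/7]
→ [99, 63, 63]


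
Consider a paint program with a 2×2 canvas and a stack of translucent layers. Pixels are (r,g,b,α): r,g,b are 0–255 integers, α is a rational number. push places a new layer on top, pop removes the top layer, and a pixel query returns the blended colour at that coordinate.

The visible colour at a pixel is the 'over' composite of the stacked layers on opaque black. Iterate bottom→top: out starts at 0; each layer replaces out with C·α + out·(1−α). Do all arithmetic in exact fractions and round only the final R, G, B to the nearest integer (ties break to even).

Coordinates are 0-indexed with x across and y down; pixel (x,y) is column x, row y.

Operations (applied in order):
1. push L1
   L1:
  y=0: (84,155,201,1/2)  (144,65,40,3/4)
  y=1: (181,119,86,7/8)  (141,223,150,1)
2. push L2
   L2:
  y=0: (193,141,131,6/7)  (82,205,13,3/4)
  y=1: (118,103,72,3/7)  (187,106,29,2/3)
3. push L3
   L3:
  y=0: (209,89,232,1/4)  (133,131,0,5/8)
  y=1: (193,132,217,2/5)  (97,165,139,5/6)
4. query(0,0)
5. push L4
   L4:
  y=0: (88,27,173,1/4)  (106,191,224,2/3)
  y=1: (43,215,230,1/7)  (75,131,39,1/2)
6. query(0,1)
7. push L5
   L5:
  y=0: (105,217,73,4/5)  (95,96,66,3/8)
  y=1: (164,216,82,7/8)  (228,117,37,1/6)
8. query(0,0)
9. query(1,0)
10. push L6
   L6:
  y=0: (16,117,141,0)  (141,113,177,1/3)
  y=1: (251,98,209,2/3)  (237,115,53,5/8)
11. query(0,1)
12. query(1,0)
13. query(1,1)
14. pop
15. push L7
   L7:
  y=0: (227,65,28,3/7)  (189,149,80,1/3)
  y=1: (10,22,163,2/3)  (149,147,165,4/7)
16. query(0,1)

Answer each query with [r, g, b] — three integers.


at x=0,y=0 over L1,L2,L3:
after L1 α=1/2: [42, 155/2, 201/2]
after L2 α=6/7: [1200/7, 1847/14, 1773/14]
after L3 α=1/4: [5063/28, 6787/56, 8567/56]
rounded: [181, 121, 153]

at x=0,y=1 over L1,L2,L3,L4:
+L1 (α=7/8) → [1267/8, 833/8, 301/4]
+L2 (α=3/7) → [1975/14, 1451/14, 517/7]
+L3 (α=2/5) → [11329/70, 8049/70, 4589/35]
+L4 (α=1/7) → [35492/245, 31672/245, 35584/245]
→ [145, 129, 145]

query (0,0) [L1,L2,L3,L4,L5] — begin 0,0,0
+L1 (α=1/2) → [42, 155/2, 201/2]
+L2 (α=6/7) → [1200/7, 1847/14, 1773/14]
+L3 (α=1/4) → [5063/28, 6787/56, 8567/56]
+L4 (α=1/4) → [17653/112, 21873/224, 35389/224]
+L5 (α=4/5) → [64693/560, 43261/224, 100797/1120]
→ [116, 193, 90]

(1,0) stack=L1,L2,L3,L4,L5; from [0,0,0]:
+L1 (α=3/4) → [108, 195/4, 30]
+L2 (α=3/4) → [177/2, 2655/16, 69/4]
+L3 (α=5/8) → [1861/16, 18445/128, 207/32]
+L4 (α=2/3) → [1751/16, 22447/128, 14543/96]
+L5 (α=3/8) → [13315/128, 149099/1024, 91723/768]
= [104, 146, 119]

(0,1) stack=L1,L2,L3,L4,L5,L6; from [0,0,0]:
L1 α=7/8: [1267/8, 833/8, 301/4]
L2 α=3/7: [1975/14, 1451/14, 517/7]
L3 α=2/5: [11329/70, 8049/70, 4589/35]
L4 α=1/7: [35492/245, 31672/245, 35584/245]
L5 α=7/8: [39594/245, 50264/245, 88107/980]
L6 α=2/3: [162584/735, 98284/735, 497747/2940]
→ [221, 134, 169]

at x=1,y=0 over L1,L2,L3,L4,L5,L6:
L1 α=3/4: [108, 195/4, 30]
L2 α=3/4: [177/2, 2655/16, 69/4]
L3 α=5/8: [1861/16, 18445/128, 207/32]
L4 α=2/3: [1751/16, 22447/128, 14543/96]
L5 α=3/8: [13315/128, 149099/1024, 91723/768]
L6 α=1/3: [22339/192, 68985/512, 159691/1152]
= [116, 135, 139]

query (1,1) [L1,L2,L3,L4,L5,L6] — begin 0,0,0
+L1 (α=1) → [141, 223, 150]
+L2 (α=2/3) → [515/3, 145, 208/3]
+L3 (α=5/6) → [985/9, 485/3, 2293/18]
+L4 (α=1/2) → [830/9, 439/3, 2995/36]
+L5 (α=1/6) → [3101/27, 1273/9, 16307/216]
+L6 (α=5/8) → [6883/36, 1499/12, 35387/576]
→ [191, 125, 61]

(0,1) stack=L1,L2,L3,L4,L5,L7; from [0,0,0]:
L1 α=7/8: [1267/8, 833/8, 301/4]
L2 α=3/7: [1975/14, 1451/14, 517/7]
L3 α=2/5: [11329/70, 8049/70, 4589/35]
L4 α=1/7: [35492/245, 31672/245, 35584/245]
L5 α=7/8: [39594/245, 50264/245, 88107/980]
L7 α=2/3: [44494/735, 20348/245, 407587/2940]
rounded: [61, 83, 139]


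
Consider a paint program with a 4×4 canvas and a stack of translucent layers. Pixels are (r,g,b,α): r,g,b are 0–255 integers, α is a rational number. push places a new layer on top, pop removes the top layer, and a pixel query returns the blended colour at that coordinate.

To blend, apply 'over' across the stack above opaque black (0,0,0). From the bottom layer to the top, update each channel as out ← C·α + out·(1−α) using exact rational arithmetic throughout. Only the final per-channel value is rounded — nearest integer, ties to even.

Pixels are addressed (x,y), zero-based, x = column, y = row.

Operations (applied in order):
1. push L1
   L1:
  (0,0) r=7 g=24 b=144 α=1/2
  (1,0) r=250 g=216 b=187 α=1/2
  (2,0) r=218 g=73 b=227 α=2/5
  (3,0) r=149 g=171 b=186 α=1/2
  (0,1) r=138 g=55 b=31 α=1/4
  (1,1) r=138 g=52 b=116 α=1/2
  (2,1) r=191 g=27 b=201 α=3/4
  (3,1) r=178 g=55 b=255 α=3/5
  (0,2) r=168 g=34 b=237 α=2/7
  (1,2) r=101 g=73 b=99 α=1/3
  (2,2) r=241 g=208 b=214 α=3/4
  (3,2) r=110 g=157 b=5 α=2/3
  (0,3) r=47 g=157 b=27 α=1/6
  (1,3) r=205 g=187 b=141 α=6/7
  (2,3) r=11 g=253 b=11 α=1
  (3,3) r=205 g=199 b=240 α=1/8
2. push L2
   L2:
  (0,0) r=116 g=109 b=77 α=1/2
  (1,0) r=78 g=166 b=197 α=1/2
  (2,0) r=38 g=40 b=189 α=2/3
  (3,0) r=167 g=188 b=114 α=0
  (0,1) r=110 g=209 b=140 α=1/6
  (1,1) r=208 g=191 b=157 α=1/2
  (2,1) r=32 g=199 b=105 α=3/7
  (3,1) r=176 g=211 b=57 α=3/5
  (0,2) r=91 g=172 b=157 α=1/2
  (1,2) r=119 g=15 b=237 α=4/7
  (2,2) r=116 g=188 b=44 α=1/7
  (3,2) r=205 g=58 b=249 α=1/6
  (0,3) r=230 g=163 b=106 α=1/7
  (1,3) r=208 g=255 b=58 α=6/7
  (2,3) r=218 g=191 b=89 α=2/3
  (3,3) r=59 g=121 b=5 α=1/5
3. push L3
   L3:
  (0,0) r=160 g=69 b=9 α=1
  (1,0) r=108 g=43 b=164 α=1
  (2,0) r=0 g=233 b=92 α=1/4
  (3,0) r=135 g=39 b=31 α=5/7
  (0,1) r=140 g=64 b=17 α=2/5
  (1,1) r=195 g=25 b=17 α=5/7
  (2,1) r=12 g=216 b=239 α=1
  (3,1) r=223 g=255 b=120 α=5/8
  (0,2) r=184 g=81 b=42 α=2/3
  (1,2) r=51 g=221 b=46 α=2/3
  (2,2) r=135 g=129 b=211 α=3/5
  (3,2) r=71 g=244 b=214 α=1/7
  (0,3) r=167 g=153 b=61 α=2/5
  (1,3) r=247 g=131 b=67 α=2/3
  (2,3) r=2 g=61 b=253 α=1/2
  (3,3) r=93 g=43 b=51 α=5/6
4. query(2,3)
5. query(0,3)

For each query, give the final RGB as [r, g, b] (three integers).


query (2,3) [L1,L2,L3] — begin 0,0,0
L1 α=1: [11, 253, 11]
L2 α=2/3: [149, 635/3, 63]
L3 α=1/2: [151/2, 409/3, 158]
→ [76, 136, 158]

(0,3) stack=L1,L2,L3; from [0,0,0]:
after L1 α=1/6: [47/6, 157/6, 9/2]
after L2 α=1/7: [277/7, 320/7, 19]
after L3 α=2/5: [3169/35, 3102/35, 179/5]
rounded: [91, 89, 36]


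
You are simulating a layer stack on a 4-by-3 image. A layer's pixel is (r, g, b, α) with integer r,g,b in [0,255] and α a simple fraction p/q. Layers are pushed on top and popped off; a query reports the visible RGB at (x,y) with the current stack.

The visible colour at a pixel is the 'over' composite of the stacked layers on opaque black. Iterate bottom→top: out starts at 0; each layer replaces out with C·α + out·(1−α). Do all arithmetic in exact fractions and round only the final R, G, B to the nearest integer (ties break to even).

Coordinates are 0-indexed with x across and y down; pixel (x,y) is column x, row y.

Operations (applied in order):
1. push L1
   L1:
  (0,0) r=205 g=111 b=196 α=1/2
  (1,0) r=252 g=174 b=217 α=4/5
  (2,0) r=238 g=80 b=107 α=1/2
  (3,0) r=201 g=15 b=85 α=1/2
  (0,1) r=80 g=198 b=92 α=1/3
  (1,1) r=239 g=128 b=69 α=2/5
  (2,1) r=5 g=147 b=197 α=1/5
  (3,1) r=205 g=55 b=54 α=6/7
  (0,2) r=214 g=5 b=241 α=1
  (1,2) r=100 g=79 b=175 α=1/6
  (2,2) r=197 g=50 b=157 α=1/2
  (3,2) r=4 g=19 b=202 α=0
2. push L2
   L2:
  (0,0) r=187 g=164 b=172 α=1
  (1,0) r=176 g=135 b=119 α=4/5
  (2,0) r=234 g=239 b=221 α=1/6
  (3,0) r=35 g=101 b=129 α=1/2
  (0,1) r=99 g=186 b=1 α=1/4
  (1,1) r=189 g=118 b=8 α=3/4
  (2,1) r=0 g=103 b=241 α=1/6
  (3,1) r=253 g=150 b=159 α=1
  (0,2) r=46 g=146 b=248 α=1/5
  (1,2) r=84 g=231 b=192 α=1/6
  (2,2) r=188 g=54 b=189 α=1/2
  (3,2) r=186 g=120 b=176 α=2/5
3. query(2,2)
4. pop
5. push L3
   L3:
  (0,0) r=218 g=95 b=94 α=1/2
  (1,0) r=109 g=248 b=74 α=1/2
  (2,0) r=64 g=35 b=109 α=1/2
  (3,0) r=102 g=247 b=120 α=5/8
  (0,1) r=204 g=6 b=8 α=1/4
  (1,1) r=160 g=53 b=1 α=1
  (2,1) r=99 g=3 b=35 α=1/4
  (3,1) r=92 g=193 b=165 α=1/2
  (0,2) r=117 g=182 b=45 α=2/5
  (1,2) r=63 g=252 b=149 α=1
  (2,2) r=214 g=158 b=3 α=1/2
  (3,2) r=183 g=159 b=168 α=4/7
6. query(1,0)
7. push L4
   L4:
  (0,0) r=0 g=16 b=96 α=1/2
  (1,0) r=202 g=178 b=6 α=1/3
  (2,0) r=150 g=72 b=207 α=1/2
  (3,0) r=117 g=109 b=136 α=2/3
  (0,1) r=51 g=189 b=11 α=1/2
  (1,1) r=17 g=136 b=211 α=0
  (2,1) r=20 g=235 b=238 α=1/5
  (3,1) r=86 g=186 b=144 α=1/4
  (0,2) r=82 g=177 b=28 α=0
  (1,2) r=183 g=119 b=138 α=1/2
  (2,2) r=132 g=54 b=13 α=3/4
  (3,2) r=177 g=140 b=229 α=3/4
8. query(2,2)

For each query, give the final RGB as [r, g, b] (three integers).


query (2,2) [L1,L2] — begin 0,0,0
L1 α=1/2: [197/2, 25, 157/2]
L2 α=1/2: [573/4, 79/2, 535/4]
= [143, 40, 134]

(1,0) stack=L1,L3; from [0,0,0]:
L1 α=4/5: [1008/5, 696/5, 868/5]
L3 α=1/2: [1553/10, 968/5, 619/5]
= [155, 194, 124]

query (2,2) [L1,L3,L4] — begin 0,0,0
after L1 α=1/2: [197/2, 25, 157/2]
after L3 α=1/2: [625/4, 183/2, 163/4]
after L4 α=3/4: [2209/16, 507/8, 319/16]
→ [138, 63, 20]
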